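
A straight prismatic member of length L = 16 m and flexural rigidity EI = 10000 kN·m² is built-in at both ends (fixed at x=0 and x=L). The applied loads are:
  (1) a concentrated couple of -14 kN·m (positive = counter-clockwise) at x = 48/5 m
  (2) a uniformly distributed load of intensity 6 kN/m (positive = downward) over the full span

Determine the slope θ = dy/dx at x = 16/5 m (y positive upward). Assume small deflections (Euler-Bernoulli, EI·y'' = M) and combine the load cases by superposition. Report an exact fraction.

θ(16/5) = -7372/390625 rad

Load 1 — applied couple M₀=-14 kN·m at a=48/5 m (b=L-a=32/5):
  θ_1 = (R_Ax²/2 - M_Ax)/EI  [x≤a] with R_A=-63/50, M_A=-112/25 = ((-63/50)·(16/5)²/2 - (-112/25)·(16/5))/10000 = 308/390625 rad
Load 2 — uniform load w=6 kN/m over full span:
  θ_2 = -wx(L-x)(L-2x)/(12EI) = -6·(16/5)·(16-(16/5))·(16-2·(16/5))/(12·10000) = -1536/78125 rad
Superposition: θ = Σ θ_i = -7372/390625 rad ≈ -0.018872 rad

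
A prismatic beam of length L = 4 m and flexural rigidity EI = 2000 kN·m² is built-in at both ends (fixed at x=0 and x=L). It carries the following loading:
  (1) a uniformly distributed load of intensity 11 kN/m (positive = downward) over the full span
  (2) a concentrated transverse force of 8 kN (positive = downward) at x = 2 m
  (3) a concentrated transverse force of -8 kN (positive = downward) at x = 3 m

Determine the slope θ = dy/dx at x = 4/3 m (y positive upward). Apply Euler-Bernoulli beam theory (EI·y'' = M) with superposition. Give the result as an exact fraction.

Load 1 — uniform load w=11 kN/m over full span:
  θ_1 = -wx(L-x)(L-2x)/(12EI) = -11·(4/3)·(4-(4/3))·(4-2·(4/3))/(12·2000) = -22/10125 rad
Load 2 — point force P=8 kN at a=2 m (b=L-a=2):
  θ_2 = -Pb²x(2aL-(3a+b)x)/(2L³EI)  [x≤a] = -8·2²·(4/3)·(2·2·4-(3·2+2)·(4/3))/(2·4³·2000) = -1/1125 rad
Load 3 — point force P=-8 kN at a=3 m (b=L-a=1):
  θ_3 = -Pb²x(2aL-(3a+b)x)/(2L³EI)  [x≤a] = -(-8)·1²·(4/3)·(2·3·4-(3·3+1)·(4/3))/(2·4³·2000) = 1/2250 rad
Superposition: θ = Σ θ_i = -53/20250 rad ≈ -0.002617 rad

θ(4/3) = -53/20250 rad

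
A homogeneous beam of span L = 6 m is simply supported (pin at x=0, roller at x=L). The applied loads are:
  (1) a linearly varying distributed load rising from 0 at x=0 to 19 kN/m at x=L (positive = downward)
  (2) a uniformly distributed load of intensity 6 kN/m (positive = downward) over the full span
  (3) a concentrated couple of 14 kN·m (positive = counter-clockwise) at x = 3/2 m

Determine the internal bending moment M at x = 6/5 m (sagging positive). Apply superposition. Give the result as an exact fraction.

Load 1 — triangular load w₀=19 kN/m (0→w₀ over full span):
  M_1 = w₀Lx/6 - w₀x³/(6L) = 19·6·(6/5)/6 - 19·(6/5)³/(6·6) = 2736/125 kN·m
Load 2 — uniform load w=6 kN/m over full span:
  M_2 = wx(L-x)/2 = 6·(6/5)·(6-(6/5))/2 = 432/25 kN·m
Load 3 — applied couple M₀=14 kN·m at a=3/2 m (b=L-a=9/2):
  M_3 = M₀x/L  [x≤a] = 14·(6/5)/6 = 14/5 kN·m
Superposition: M = Σ M_i = 5246/125 kN·m ≈ 41.968000 kN·m

M(6/5) = 5246/125 kN·m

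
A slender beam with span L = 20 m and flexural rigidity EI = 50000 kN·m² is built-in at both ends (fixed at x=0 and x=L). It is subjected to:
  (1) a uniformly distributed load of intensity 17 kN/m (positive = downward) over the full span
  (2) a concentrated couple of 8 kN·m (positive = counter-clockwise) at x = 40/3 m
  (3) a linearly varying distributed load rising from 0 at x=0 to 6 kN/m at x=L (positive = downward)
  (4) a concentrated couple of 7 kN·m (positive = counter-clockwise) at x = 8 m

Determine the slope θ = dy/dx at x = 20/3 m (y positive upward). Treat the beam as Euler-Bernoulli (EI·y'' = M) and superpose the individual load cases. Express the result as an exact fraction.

Load 1 — uniform load w=17 kN/m over full span:
  θ_1 = -wx(L-x)(L-2x)/(12EI) = -17·(20/3)·(20-(20/3))·(20-2·(20/3))/(12·50000) = -34/2025 rad
Load 2 — applied couple M₀=8 kN·m at a=40/3 m (b=L-a=20/3):
  θ_2 = (R_Ax²/2 - M_Ax)/EI  [x≤a] with R_A=8/15, M_A=8/3 = ((8/15)·(20/3)²/2 - (8/3)·(20/3))/50000 = -2/16875 rad
Load 3 — triangular load w₀=6 kN/m (0→w₀ over full span):
  θ_3 = -w₀(2x(L-x)(L-2x)(x+2L)+x²(L-x)²)/(120LEI) = -6·(2·(20/3)·(20-(20/3))·(20-2·(20/3))·((20/3)+2·20)+(20/3)²·(20-(20/3))²)/(120·20·50000) = -32/10125 rad
Load 4 — applied couple M₀=7 kN·m at a=8 m (b=L-a=12):
  θ_4 = (R_Ax²/2 - M_Ax)/EI  [x≤a] with R_A=63/125, M_A=21/25 = ((63/125)·(20/3)²/2 - (21/25)·(20/3))/50000 = 7/62500 rad
Superposition: θ = Σ θ_i = -101033/5062500 rad ≈ -0.019957 rad

θ(20/3) = -101033/5062500 rad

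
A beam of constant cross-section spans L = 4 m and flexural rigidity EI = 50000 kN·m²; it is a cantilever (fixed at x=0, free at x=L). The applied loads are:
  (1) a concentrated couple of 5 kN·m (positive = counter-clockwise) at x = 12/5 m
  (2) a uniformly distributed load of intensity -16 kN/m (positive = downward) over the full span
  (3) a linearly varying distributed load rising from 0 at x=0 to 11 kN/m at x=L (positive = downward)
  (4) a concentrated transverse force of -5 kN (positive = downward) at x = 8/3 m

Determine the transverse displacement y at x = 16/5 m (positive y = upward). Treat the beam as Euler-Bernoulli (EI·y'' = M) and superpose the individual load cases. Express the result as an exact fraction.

y(16/5) = 40011563/7910156250 m

Load 1 — applied couple M₀=5 kN·m at a=12/5 m (b=L-a=8/5):
  y_1 = M₀a(2x-a)/(2EI)  [x>a] = 5·(12/5)·(2·(16/5)-(12/5))/(2·50000) = 3/6250 m
Load 2 — uniform load w=-16 kN/m over full span:
  y_2 = -wx²(x²-4Lx+6L²)/(24EI) = -(-16)·(16/5)²·((16/5)²-4·4·(16/5)+6·4²)/(24·50000) = 44032/5859375 m
Load 3 — triangular load w₀=11 kN/m (0→w₀ over full span):
  y_3 = (w₀Lx³/12-w₀L²x²/6-w₀x⁵/(120L))/EI = (11·4·(16/5)³/12-11·4²·(16/5)²/6-11·(16/5)⁵/(120·4))/50000 = -550528/146484375 m
Load 4 — point force P=-5 kN at a=8/3 m (b=L-a=4/3):
  y_4 = -Pa²(3x-a)/(6EI)  [x>a] = -(-5)·(8/3)²·(3·(16/5)-(8/3))/(6·50000) = 208/253125 m
Superposition: y = Σ y_i = 40011563/7910156250 m ≈ 0.005058 m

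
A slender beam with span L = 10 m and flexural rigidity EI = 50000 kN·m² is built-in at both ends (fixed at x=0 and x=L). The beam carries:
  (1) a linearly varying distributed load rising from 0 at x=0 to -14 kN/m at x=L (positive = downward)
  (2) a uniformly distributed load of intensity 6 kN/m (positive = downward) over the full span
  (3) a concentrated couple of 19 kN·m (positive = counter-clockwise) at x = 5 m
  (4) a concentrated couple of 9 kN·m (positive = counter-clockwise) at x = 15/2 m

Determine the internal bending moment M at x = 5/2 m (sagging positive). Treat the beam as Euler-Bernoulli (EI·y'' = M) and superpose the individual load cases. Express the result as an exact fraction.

Load 1 — triangular load w₀=-14 kN/m (0→w₀ over full span):
  M_1 = 3w₀Lx/20 - w₀L²/30 - w₀x³/(6L) = 3·(-14)·10·(5/2)/20 - (-14)·10²/30 - (-14)·(5/2)³/(6·10) = -35/16 kN·m
Load 2 — uniform load w=6 kN/m over full span:
  M_2 = wLx/2 - wL²/12 - wx²/2 = 6·10·(5/2)/2 - 6·10²/12 - 6·(5/2)²/2 = 25/4 kN·m
Load 3 — applied couple M₀=19 kN·m at a=5 m (b=L-a=5):
  M_3 = R_Ax - M_A  [x≤a] with R_A=57/20, M_A=19/4 = (57/20)·(5/2) - (19/4) = 19/8 kN·m
Load 4 — applied couple M₀=9 kN·m at a=15/2 m (b=L-a=5/2):
  M_4 = R_Ax - M_A  [x≤a] with R_A=81/80, M_A=45/16 = (81/80)·(5/2) - (45/16) = -9/32 kN·m
Superposition: M = Σ M_i = 197/32 kN·m ≈ 6.156250 kN·m

M(5/2) = 197/32 kN·m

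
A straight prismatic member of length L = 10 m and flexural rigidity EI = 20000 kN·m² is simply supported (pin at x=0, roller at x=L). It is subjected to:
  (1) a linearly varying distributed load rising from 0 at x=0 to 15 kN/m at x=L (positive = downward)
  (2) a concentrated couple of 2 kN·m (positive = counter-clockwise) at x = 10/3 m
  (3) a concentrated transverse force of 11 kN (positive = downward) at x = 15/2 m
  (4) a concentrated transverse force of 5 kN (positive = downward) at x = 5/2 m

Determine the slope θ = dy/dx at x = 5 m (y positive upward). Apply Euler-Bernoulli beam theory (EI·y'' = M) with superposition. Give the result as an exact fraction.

Load 1 — triangular load w₀=15 kN/m (0→w₀ over full span):
  θ_1 = -w₀(7L⁴-30L²x²+15x⁴)/(360LEI) = -15·(7·10⁴-30·10²·5²+15·5⁴)/(360·10·20000) = -7/7680 rad
Load 2 — applied couple M₀=2 kN·m at a=10/3 m (b=L-a=20/3):
  θ_2 = (M₀x²/(2L)-M₀(x-a)+C₁)/EI  [x>a] with C₁=M₀(3b²-L²)/(6L)=10/9 = (2·5²/(2·10)-2·(5-(10/3))+(10/9))/20000 = 1/72000 rad
Load 3 — point force P=11 kN at a=15/2 m (b=L-a=5/2):
  θ_3 = -Pb(L²-b²-3x²)/(6LEI)  [x≤a] = -11·(5/2)·(10²-(5/2)²-3·5²)/(6·10·20000) = -11/25600 rad
Load 4 — point force P=5 kN at a=5/2 m (b=L-a=15/2):
  θ_4 = -Pa(2L²-6Lx+3x²+a²)/(6LEI)  [x>a] = -5·(5/2)·(2·10²-6·10·5+3·5²+(5/2)²)/(6·10·20000) = 1/5120 rad
Superposition: θ = Σ θ_i = -163/144000 rad ≈ -0.001132 rad

θ(5) = -163/144000 rad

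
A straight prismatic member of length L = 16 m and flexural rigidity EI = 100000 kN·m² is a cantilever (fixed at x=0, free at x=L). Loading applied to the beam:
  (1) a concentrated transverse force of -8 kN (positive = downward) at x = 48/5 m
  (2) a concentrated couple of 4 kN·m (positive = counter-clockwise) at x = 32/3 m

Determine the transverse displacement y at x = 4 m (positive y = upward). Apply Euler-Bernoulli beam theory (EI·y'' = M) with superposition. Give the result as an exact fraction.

Load 1 — point force P=-8 kN at a=48/5 m (b=L-a=32/5):
  y_1 = -Px²(3a-x)/(6EI)  [x≤a] = -(-8)·4²·(3·(48/5)-4)/(6·100000) = 248/46875 m
Load 2 — applied couple M₀=4 kN·m at a=32/3 m (b=L-a=16/3):
  y_2 = M₀x²/(2EI)  [x≤a] = 4·4²/(2·100000) = 1/3125 m
Superposition: y = Σ y_i = 263/46875 m ≈ 0.005611 m

y(4) = 263/46875 m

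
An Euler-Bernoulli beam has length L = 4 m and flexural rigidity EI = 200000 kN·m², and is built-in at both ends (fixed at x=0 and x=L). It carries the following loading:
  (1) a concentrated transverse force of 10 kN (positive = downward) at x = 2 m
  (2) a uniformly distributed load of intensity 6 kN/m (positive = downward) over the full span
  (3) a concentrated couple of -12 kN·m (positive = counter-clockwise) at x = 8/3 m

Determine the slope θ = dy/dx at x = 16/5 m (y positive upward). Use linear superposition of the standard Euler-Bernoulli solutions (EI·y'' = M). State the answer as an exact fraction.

θ(16/5) = 131/6250000 rad

Load 1 — point force P=10 kN at a=2 m (b=L-a=2):
  θ_1 = Pa²(L-x)(2bL-(3b+a)(L-x))/(2L³EI)  [x>a] = 10·2²·(4-(16/5))·(2·2·4-(3·2+2)·(4-(16/5)))/(2·4³·200000) = 3/250000 rad
Load 2 — uniform load w=6 kN/m over full span:
  θ_2 = -wx(L-x)(L-2x)/(12EI) = -6·(16/5)·(4-(16/5))·(4-2·(16/5))/(12·200000) = 6/390625 rad
Load 3 — applied couple M₀=-12 kN·m at a=8/3 m (b=L-a=4/3):
  θ_3 = (R_Ax²/2 - M_Ax - M₀(x-a))/EI  [x>a] with R_A=-4, M_A=-4 = ((-4)·(16/5)²/2 - (-4)·(16/5) - (-12)·((16/5)-(8/3)))/200000 = -1/156250 rad
Superposition: θ = Σ θ_i = 131/6250000 rad ≈ 0.000021 rad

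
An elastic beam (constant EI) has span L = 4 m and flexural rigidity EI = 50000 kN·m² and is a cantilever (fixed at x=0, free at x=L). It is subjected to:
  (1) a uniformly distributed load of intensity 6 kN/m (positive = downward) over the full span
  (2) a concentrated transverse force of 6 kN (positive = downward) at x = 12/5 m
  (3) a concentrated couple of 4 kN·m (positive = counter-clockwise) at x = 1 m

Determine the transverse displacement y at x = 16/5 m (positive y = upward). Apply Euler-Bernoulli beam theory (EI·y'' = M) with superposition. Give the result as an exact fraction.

Load 1 — uniform load w=6 kN/m over full span:
  y_1 = -wx²(x²-4Lx+6L²)/(24EI) = -6·(16/5)²·((16/5)²-4·4·(16/5)+6·4²)/(24·50000) = -5504/1953125 m
Load 2 — point force P=6 kN at a=12/5 m (b=L-a=8/5):
  y_2 = -Pa²(3x-a)/(6EI)  [x>a] = -6·(12/5)²·(3·(16/5)-(12/5))/(6·50000) = -324/390625 m
Load 3 — applied couple M₀=4 kN·m at a=1 m (b=L-a=3):
  y_3 = M₀a(2x-a)/(2EI)  [x>a] = 4·1·(2·(16/5)-1)/(2·50000) = 27/125000 m
Superposition: y = Σ y_i = -53617/15625000 m ≈ -0.003431 m

y(16/5) = -53617/15625000 m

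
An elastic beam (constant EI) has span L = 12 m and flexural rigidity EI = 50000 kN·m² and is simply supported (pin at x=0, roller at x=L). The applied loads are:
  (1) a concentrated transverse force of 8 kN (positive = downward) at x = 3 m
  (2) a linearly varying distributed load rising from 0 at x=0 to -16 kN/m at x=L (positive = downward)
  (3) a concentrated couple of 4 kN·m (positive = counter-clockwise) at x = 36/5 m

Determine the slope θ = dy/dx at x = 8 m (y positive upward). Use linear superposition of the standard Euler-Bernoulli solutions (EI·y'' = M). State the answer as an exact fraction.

θ(8) = -50971/11250000 rad

Load 1 — point force P=8 kN at a=3 m (b=L-a=9):
  θ_1 = -Pa(2L²-6Lx+3x²+a²)/(6LEI)  [x>a] = -8·3·(2·12²-6·12·8+3·8²+3²)/(6·12·50000) = 29/50000 rad
Load 2 — triangular load w₀=-16 kN/m (0→w₀ over full span):
  θ_2 = -w₀(7L⁴-30L²x²+15x⁴)/(360LEI) = -(-16)·(7·12⁴-30·12²·8²+15·8⁴)/(360·12·50000) = -728/140625 rad
Load 3 — applied couple M₀=4 kN·m at a=36/5 m (b=L-a=24/5):
  θ_3 = (M₀x²/(2L)-M₀(x-a)+C₁)/EI  [x>a] with C₁=M₀(3b²-L²)/(6L)=-104/25 = (4·8²/(2·12)-4·(8-(36/5))+(-104/25))/50000 = 31/468750 rad
Superposition: θ = Σ θ_i = -50971/11250000 rad ≈ -0.004531 rad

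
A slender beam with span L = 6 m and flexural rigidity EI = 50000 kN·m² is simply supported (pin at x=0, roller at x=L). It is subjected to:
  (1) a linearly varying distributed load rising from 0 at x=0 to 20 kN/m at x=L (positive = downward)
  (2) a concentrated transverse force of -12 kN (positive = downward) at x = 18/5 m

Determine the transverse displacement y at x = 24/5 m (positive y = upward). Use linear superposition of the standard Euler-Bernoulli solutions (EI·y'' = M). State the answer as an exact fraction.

Load 1 — triangular load w₀=20 kN/m (0→w₀ over full span):
  y_1 = -w₀x(7L⁴-10L²x²+3x⁴)/(360LEI) = -20·(24/5)·(7·6⁴-10·6²·(24/5)²+3·(24/5)⁴)/(360·6·50000) = -20574/9765625 m
Load 2 — point force P=-12 kN at a=18/5 m (b=L-a=12/5):
  y_2 = -Pa(L-x)(2Lx-a²-x²)/(6LEI)  [x>a] = -(-12)·(18/5)·(6-(24/5))·(2·6·(24/5)-(18/5)²-(24/5)²)/(6·6·50000) = 243/390625 m
Superposition: y = Σ y_i = -14499/9765625 m ≈ -0.001485 m

y(24/5) = -14499/9765625 m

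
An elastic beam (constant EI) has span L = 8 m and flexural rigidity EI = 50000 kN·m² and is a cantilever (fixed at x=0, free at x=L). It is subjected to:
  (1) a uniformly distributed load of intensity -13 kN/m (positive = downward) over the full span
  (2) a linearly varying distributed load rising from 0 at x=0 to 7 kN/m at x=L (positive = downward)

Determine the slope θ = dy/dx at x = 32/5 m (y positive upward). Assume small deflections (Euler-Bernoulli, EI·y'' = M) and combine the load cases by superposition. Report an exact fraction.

Load 1 — uniform load w=-13 kN/m over full span:
  θ_1 = -wx(x²-3Lx+3L²)/(6EI) = -(-13)·(32/5)·((32/5)²-3·8·(32/5)+3·8²)/(6·50000) = 25792/1171875 rad
Load 2 — triangular load w₀=7 kN/m (0→w₀ over full span):
  θ_2 = (w₀Lx²/4-w₀L²x/3-w₀x⁴/(24L))/EI = (7·8·(32/5)²/4-7·8²·(32/5)/3-7·(32/5)⁴/(24·8))/50000 = -51968/5859375 rad
Superposition: θ = Σ θ_i = 25664/1953125 rad ≈ 0.013140 rad

θ(32/5) = 25664/1953125 rad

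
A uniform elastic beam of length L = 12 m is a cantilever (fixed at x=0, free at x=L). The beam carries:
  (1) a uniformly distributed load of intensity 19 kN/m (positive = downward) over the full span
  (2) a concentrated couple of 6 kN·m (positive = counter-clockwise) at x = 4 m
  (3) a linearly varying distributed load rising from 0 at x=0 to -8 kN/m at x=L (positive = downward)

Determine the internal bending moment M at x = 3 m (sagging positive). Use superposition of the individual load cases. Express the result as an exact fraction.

Load 1 — uniform load w=19 kN/m over full span:
  M_1 = -w(L-x)²/2 = -19·(12-3)²/2 = -1539/2 kN·m
Load 2 — applied couple M₀=6 kN·m at a=4 m (b=L-a=8):
  M_2 = M₀  [x≤a] = 6 = 6 kN·m
Load 3 — triangular load w₀=-8 kN/m (0→w₀ over full span):
  M_3 = w₀Lx/2 - w₀L²/3 - w₀x³/(6L) = (-8)·12·3/2 - (-8)·12²/3 - (-8)·3³/(6·12) = 243 kN·m
Superposition: M = Σ M_i = -1041/2 kN·m ≈ -520.500000 kN·m

M(3) = -1041/2 kN·m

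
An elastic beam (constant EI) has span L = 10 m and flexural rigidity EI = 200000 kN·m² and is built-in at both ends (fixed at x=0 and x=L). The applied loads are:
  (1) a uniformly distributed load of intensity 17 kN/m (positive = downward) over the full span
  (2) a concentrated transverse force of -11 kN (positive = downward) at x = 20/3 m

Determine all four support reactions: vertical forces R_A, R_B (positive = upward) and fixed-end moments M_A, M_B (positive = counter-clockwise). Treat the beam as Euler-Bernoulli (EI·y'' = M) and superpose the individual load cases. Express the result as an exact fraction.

R_A = 2218/27 kN, M_A = 3605/27 kN·m, R_B = 2075/27 kN, M_B = -3385/27 kN·m

Load 1 — uniform load w=17 kN/m over full span:
  R_A = wL/2 = 17·10/2 = 85 kN
  M_A = wL²/12 = 17·10²/12 = 425/3 kN·m
  R_B = wL/2 = 17·10/2 = 85 kN
  M_B = -wL²/12 = -17·10²/12 = -425/3 kN·m
Load 2 — point force P=-11 kN at a=20/3 m (b=L-a=10/3):
  R_A = Pb²(3a+b)/L³ = (-11)·(10/3)²·(3·(20/3)+(10/3))/10³ = -77/27 kN
  M_A = Pab²/L² = (-11)·(20/3)·(10/3)²/10² = -220/27 kN·m
  R_B = Pa²(a+3b)/L³ = (-11)·(20/3)²·((20/3)+3·(10/3))/10³ = -220/27 kN
  M_B = -Pa²b/L² = -(-11)·(20/3)²·(10/3)/10² = 440/27 kN·m
Superposition: R_A = 2218/27 kN, M_A = 3605/27 kN·m, R_B = 2075/27 kN, M_B = -3385/27 kN·m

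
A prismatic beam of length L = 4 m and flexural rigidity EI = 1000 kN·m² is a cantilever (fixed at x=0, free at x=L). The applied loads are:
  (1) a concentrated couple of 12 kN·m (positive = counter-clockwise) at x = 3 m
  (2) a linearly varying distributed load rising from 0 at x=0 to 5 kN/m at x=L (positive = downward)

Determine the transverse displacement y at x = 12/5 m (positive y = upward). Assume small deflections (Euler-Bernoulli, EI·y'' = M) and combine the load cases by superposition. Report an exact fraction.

Load 1 — applied couple M₀=12 kN·m at a=3 m (b=L-a=1):
  y_1 = M₀x²/(2EI)  [x≤a] = 12·(12/5)²/(2·1000) = 108/3125 m
Load 2 — triangular load w₀=5 kN/m (0→w₀ over full span):
  y_2 = (w₀Lx³/12-w₀L²x²/6-w₀x⁵/(120L))/EI = (5·4·(12/5)³/12-5·4²·(12/5)²/6-5·(12/5)⁵/(120·4))/1000 = -21324/390625 m
Superposition: y = Σ y_i = -7824/390625 m ≈ -0.020029 m

y(12/5) = -7824/390625 m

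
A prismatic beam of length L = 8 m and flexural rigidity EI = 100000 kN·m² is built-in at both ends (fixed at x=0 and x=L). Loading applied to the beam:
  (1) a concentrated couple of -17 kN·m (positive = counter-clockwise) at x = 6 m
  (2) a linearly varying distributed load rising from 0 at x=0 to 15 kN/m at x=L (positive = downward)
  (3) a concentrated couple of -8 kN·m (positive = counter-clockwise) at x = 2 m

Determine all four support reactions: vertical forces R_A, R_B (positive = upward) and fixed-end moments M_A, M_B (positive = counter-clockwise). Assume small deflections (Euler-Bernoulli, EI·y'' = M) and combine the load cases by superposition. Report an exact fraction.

R_A = 927/64 kN, M_A = 451/16 kN·m, R_B = 2913/64 kN, M_B = -757/16 kN·m

Load 1 — applied couple M₀=-17 kN·m at a=6 m (b=L-a=2):
  R_A = 6M₀ab/L³ = 6·(-17)·6·2/8³ = -153/64 kN
  M_A = M₀b(2a-b)/L² = (-17)·2·(2·6-2)/8² = -85/16 kN·m
  R_B = -6M₀ab/L³ = -6·(-17)·6·2/8³ = 153/64 kN
  M_B = M₀a(2b-a)/L² = (-17)·6·(2·2-6)/8² = 51/16 kN·m
Load 2 — triangular load w₀=15 kN/m (0→w₀ over full span):
  R_A = 3w₀L/20 = 3·15·8/20 = 18 kN
  M_A = w₀L²/30 = 15·8²/30 = 32 kN·m
  R_B = 7w₀L/20 = 7·15·8/20 = 42 kN
  M_B = -w₀L²/20 = -15·8²/20 = -48 kN·m
Load 3 — applied couple M₀=-8 kN·m at a=2 m (b=L-a=6):
  R_A = 6M₀ab/L³ = 6·(-8)·2·6/8³ = -9/8 kN
  M_A = M₀b(2a-b)/L² = (-8)·6·(2·2-6)/8² = 3/2 kN·m
  R_B = -6M₀ab/L³ = -6·(-8)·2·6/8³ = 9/8 kN
  M_B = M₀a(2b-a)/L² = (-8)·2·(2·6-2)/8² = -5/2 kN·m
Superposition: R_A = 927/64 kN, M_A = 451/16 kN·m, R_B = 2913/64 kN, M_B = -757/16 kN·m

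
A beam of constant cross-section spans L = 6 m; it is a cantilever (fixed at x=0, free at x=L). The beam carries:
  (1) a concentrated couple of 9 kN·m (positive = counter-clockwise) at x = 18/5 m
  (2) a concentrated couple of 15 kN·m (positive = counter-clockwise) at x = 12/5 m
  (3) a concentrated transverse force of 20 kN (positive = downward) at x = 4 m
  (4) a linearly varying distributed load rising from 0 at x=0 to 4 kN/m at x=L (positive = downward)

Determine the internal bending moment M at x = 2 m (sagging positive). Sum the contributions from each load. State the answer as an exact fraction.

M(2) = -368/9 kN·m

Load 1 — applied couple M₀=9 kN·m at a=18/5 m (b=L-a=12/5):
  M_1 = M₀  [x≤a] = 9 = 9 kN·m
Load 2 — applied couple M₀=15 kN·m at a=12/5 m (b=L-a=18/5):
  M_2 = M₀  [x≤a] = 15 = 15 kN·m
Load 3 — point force P=20 kN at a=4 m (b=L-a=2):
  M_3 = -P(a-x)  [x≤a] = -20·(4-2) = -40 kN·m
Load 4 — triangular load w₀=4 kN/m (0→w₀ over full span):
  M_4 = w₀Lx/2 - w₀L²/3 - w₀x³/(6L) = 4·6·2/2 - 4·6²/3 - 4·2³/(6·6) = -224/9 kN·m
Superposition: M = Σ M_i = -368/9 kN·m ≈ -40.888889 kN·m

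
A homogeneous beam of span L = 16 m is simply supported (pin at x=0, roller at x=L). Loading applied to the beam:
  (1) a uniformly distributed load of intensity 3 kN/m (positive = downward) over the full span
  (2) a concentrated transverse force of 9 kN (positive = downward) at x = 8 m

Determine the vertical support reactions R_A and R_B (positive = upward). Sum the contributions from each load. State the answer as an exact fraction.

R_A = 57/2 kN, R_B = 57/2 kN

Load 1 — uniform load w=3 kN/m over full span:
  R_A = wL/2 = 3·16/2 = 24 kN
  R_B = wL/2 = 3·16/2 = 24 kN
Load 2 — point force P=9 kN at a=8 m (b=L-a=8):
  R_A = Pb/L = 9·8/16 = 9/2 kN
  R_B = Pa/L = 9·8/16 = 9/2 kN
Superposition: R_A = 57/2 kN, R_B = 57/2 kN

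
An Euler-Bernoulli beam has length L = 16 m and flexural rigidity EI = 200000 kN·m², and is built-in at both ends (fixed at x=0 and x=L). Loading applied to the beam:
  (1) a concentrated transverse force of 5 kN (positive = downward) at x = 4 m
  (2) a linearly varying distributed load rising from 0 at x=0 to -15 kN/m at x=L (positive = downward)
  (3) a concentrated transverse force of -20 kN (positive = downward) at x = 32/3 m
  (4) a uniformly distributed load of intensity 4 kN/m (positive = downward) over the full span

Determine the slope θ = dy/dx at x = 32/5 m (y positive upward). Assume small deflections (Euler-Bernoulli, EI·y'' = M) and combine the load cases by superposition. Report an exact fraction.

θ(32/5) = 448/703125 rad

Load 1 — point force P=5 kN at a=4 m (b=L-a=12):
  θ_1 = Pa²(L-x)(2bL-(3b+a)(L-x))/(2L³EI)  [x>a] = 5·4²·(16-(32/5))·(2·12·16-(3·12+4)·(16-(32/5)))/(2·16³·200000) = 0 rad
Load 2 — triangular load w₀=-15 kN/m (0→w₀ over full span):
  θ_2 = -w₀(2x(L-x)(L-2x)(x+2L)+x²(L-x)²)/(120LEI) = -(-15)·(2·(32/5)·(16-(32/5))·(16-2·(32/5))·((32/5)+2·16)+(32/5)²·(16-(32/5))²)/(120·16·200000) = 288/390625 rad
Load 3 — point force P=-20 kN at a=32/3 m (b=L-a=16/3):
  θ_3 = -Pb²x(2aL-(3a+b)x)/(2L³EI)  [x≤a] = -(-20)·(16/3)²·(32/5)·(2·(32/3)·16-(3·(32/3)+(16/3))·(32/5))/(2·16³·200000) = 32/140625 rad
Load 4 — uniform load w=4 kN/m over full span:
  θ_4 = -wx(L-x)(L-2x)/(12EI) = -4·(32/5)·(16-(32/5))·(16-2·(32/5))/(12·200000) = -128/390625 rad
Superposition: θ = Σ θ_i = 448/703125 rad ≈ 0.000637 rad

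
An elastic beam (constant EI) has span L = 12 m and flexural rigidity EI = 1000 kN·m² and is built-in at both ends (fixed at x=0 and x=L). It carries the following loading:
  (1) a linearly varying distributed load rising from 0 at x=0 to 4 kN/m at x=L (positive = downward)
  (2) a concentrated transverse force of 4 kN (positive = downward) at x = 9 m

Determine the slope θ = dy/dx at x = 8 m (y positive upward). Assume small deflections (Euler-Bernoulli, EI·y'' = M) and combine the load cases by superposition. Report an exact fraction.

θ(8) = 493/22500 rad

Load 1 — triangular load w₀=4 kN/m (0→w₀ over full span):
  θ_1 = -w₀(2x(L-x)(L-2x)(x+2L)+x²(L-x)²)/(120LEI) = -4·(2·8·(12-8)·(12-2·8)·(8+2·12)+8²·(12-8)²)/(120·12·1000) = 112/5625 rad
Load 2 — point force P=4 kN at a=9 m (b=L-a=3):
  θ_2 = -Pb²x(2aL-(3a+b)x)/(2L³EI)  [x≤a] = -4·3²·8·(2·9·12-(3·9+3)·8)/(2·12³·1000) = 1/500 rad
Superposition: θ = Σ θ_i = 493/22500 rad ≈ 0.021911 rad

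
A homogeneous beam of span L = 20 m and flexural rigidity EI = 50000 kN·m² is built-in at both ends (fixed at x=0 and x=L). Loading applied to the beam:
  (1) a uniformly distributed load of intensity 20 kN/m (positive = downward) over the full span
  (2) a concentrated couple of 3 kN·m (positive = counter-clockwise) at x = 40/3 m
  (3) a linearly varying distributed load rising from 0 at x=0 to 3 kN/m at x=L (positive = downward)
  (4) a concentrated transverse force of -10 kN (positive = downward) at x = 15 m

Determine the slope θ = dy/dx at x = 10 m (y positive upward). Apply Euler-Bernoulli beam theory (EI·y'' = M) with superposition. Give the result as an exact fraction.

θ(10) = 1/16000 rad

Load 1 — uniform load w=20 kN/m over full span:
  θ_1 = -wx(L-x)(L-2x)/(12EI) = -20·10·(20-10)·(20-2·10)/(12·50000) = 0 rad
Load 2 — applied couple M₀=3 kN·m at a=40/3 m (b=L-a=20/3):
  θ_2 = (R_Ax²/2 - M_Ax)/EI  [x≤a] with R_A=1/5, M_A=1 = ((1/5)·10²/2 - 1·10)/50000 = 0 rad
Load 3 — triangular load w₀=3 kN/m (0→w₀ over full span):
  θ_3 = -w₀(2x(L-x)(L-2x)(x+2L)+x²(L-x)²)/(120LEI) = -3·(2·10·(20-10)·(20-2·10)·(10+2·20)+10²·(20-10)²)/(120·20·50000) = -1/4000 rad
Load 4 — point force P=-10 kN at a=15 m (b=L-a=5):
  θ_4 = -Pb²x(2aL-(3a+b)x)/(2L³EI)  [x≤a] = -(-10)·5²·10·(2·15·20-(3·15+5)·10)/(2·20³·50000) = 1/3200 rad
Superposition: θ = Σ θ_i = 1/16000 rad ≈ 0.000063 rad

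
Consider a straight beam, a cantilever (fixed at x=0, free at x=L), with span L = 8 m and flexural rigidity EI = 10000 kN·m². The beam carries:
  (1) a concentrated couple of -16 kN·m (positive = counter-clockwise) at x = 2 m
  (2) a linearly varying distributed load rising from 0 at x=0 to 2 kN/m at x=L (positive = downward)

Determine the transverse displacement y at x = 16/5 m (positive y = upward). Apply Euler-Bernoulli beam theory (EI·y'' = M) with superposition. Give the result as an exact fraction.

y(16/5) = -720298/29296875 m

Load 1 — applied couple M₀=-16 kN·m at a=2 m (b=L-a=6):
  y_1 = M₀a(2x-a)/(2EI)  [x>a] = (-16)·2·(2·(16/5)-2)/(2·10000) = -22/3125 m
Load 2 — triangular load w₀=2 kN/m (0→w₀ over full span):
  y_2 = (w₀Lx³/12-w₀L²x²/6-w₀x⁵/(120L))/EI = (2·8·(16/5)³/12-2·8²·(16/5)²/6-2·(16/5)⁵/(120·8))/10000 = -514048/29296875 m
Superposition: y = Σ y_i = -720298/29296875 m ≈ -0.024586 m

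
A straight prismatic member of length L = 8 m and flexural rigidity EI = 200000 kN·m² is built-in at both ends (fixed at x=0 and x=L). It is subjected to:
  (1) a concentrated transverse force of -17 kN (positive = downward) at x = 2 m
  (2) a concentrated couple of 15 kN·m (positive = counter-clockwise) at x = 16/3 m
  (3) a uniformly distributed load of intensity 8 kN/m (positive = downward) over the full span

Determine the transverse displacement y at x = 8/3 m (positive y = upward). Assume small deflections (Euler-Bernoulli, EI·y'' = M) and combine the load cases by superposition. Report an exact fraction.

y(8/3) = -817/3037500 m

Load 1 — point force P=-17 kN at a=2 m (b=L-a=6):
  y_1 = -Pa²(L-x)²(3bL-(3b+a)(L-x))/(6L³EI)  [x>a] = -(-17)·2²·(8-(8/3))²·(3·6·8-(3·6+2)·(8-(8/3)))/(6·8³·200000) = 119/1012500 m
Load 2 — applied couple M₀=15 kN·m at a=16/3 m (b=L-a=8/3):
  y_2 = (R_Ax³/6 - M_Ax²/2)/EI  [x≤a] with R_A=5/2, M_A=5 = ((5/2)·(8/3)³/6 - 5·(8/3)²/2)/200000 = -1/20250 m
Load 3 — uniform load w=8 kN/m over full span:
  y_3 = -wx²(L-x)²/(24EI) = -8·(8/3)²·(8-(8/3))²/(24·200000) = -256/759375 m
Superposition: y = Σ y_i = -817/3037500 m ≈ -0.000269 m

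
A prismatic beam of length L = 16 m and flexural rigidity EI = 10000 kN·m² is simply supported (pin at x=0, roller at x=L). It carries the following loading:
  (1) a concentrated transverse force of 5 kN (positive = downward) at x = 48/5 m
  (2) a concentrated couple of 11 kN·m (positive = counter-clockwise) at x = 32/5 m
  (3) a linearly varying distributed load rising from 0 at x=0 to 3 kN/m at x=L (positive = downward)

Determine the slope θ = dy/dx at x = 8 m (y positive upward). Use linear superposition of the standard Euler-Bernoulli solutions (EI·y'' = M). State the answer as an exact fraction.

θ(8) = -119/75000 rad

Load 1 — point force P=5 kN at a=48/5 m (b=L-a=32/5):
  θ_1 = -Pb(L²-b²-3x²)/(6LEI)  [x≤a] = -5·(32/5)·(16²-(32/5)²-3·8²)/(6·16·10000) = -12/15625 rad
Load 2 — applied couple M₀=11 kN·m at a=32/5 m (b=L-a=48/5):
  θ_2 = (M₀x²/(2L)-M₀(x-a)+C₁)/EI  [x>a] with C₁=M₀(3b²-L²)/(6L)=176/75 = (11·8²/(2·16)-11·(8-(32/5))+(176/75))/10000 = 253/375000 rad
Load 3 — triangular load w₀=3 kN/m (0→w₀ over full span):
  θ_3 = -w₀(7L⁴-30L²x²+15x⁴)/(360LEI) = -3·(7·16⁴-30·16²·8²+15·8⁴)/(360·16·10000) = -14/9375 rad
Superposition: θ = Σ θ_i = -119/75000 rad ≈ -0.001587 rad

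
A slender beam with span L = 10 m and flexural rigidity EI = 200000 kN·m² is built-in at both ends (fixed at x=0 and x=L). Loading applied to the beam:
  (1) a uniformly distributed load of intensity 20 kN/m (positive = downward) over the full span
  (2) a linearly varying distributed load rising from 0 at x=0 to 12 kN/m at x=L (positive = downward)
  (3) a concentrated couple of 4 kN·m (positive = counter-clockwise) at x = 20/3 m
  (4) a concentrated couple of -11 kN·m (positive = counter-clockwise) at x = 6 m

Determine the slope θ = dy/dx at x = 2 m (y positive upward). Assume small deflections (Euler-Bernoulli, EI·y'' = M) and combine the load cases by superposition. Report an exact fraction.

θ(2) = -6329/6250000 rad

Load 1 — uniform load w=20 kN/m over full span:
  θ_1 = -wx(L-x)(L-2x)/(12EI) = -20·2·(10-2)·(10-2·2)/(12·200000) = -1/1250 rad
Load 2 — triangular load w₀=12 kN/m (0→w₀ over full span):
  θ_2 = -w₀(2x(L-x)(L-2x)(x+2L)+x²(L-x)²)/(120LEI) = -12·(2·2·(10-2)·(10-2·2)·(2+2·10)+2²·(10-2)²)/(120·10·200000) = -7/31250 rad
Load 3 — applied couple M₀=4 kN·m at a=20/3 m (b=L-a=10/3):
  θ_3 = (R_Ax²/2 - M_Ax)/EI  [x≤a] with R_A=8/15, M_A=4/3 = ((8/15)·2²/2 - (4/3)·2)/200000 = -1/125000 rad
Load 4 — applied couple M₀=-11 kN·m at a=6 m (b=L-a=4):
  θ_4 = (R_Ax²/2 - M_Ax)/EI  [x≤a] with R_A=-198/125, M_A=-88/25 = ((-198/125)·2²/2 - (-88/25)·2)/200000 = 121/6250000 rad
Superposition: θ = Σ θ_i = -6329/6250000 rad ≈ -0.001013 rad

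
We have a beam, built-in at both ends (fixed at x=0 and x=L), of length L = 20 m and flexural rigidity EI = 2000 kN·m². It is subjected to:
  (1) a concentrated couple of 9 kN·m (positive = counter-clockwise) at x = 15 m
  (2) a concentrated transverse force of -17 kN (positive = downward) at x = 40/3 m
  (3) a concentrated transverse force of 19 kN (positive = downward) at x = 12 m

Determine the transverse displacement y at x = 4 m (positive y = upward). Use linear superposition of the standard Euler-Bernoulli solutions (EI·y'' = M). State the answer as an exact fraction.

Load 1 — applied couple M₀=9 kN·m at a=15 m (b=L-a=5):
  y_1 = (R_Ax³/6 - M_Ax²/2)/EI  [x≤a] with R_A=81/160, M_A=45/16 = ((81/160)·4³/6 - (45/16)·4²/2)/2000 = -171/20000 m
Load 2 — point force P=-17 kN at a=40/3 m (b=L-a=20/3):
  y_2 = -Pb²x²(3aL-(3a+b)x)/(6L³EI)  [x≤a] = -(-17)·(20/3)²·4²·(3·(40/3)·20-(3·(40/3)+(20/3))·4)/(6·20³·2000) = 782/10125 m
Load 3 — point force P=19 kN at a=12 m (b=L-a=8):
  y_3 = -Pb²x²(3aL-(3a+b)x)/(6L³EI)  [x≤a] = -19·8²·4²·(3·12·20-(3·12+8)·4)/(6·20³·2000) = -5168/46875 m
Superposition: y = Σ y_i = -1683427/40500000 m ≈ -0.041566 m

y(4) = -1683427/40500000 m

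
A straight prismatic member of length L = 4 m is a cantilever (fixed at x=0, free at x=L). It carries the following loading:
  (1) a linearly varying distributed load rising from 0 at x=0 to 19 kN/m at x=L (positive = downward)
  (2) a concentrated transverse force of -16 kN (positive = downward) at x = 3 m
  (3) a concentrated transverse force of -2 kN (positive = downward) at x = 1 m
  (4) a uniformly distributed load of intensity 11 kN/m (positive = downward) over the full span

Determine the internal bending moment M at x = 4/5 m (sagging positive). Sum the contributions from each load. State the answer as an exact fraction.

Load 1 — triangular load w₀=19 kN/m (0→w₀ over full span):
  M_1 = w₀Lx/2 - w₀L²/3 - w₀x³/(6L) = 19·4·(4/5)/2 - 19·4²/3 - 19·(4/5)³/(6·4) = -26752/375 kN·m
Load 2 — point force P=-16 kN at a=3 m (b=L-a=1):
  M_2 = -P(a-x)  [x≤a] = -(-16)·(3-(4/5)) = 176/5 kN·m
Load 3 — point force P=-2 kN at a=1 m (b=L-a=3):
  M_3 = -P(a-x)  [x≤a] = -(-2)·(1-(4/5)) = 2/5 kN·m
Load 4 — uniform load w=11 kN/m over full span:
  M_4 = -w(L-x)²/2 = -11·(4-(4/5))²/2 = -1408/25 kN·m
Superposition: M = Σ M_i = -34522/375 kN·m ≈ -92.058667 kN·m

M(4/5) = -34522/375 kN·m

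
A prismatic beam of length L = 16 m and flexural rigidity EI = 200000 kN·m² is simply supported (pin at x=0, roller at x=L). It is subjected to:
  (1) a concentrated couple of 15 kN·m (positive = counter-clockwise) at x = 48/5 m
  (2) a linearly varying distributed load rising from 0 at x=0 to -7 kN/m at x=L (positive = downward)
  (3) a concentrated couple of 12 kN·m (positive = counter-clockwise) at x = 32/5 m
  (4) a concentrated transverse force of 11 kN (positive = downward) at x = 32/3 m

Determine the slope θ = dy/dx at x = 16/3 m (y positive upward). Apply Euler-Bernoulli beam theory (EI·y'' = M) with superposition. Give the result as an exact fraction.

θ(16/3) = 85667/75937500 rad

Load 1 — applied couple M₀=15 kN·m at a=48/5 m (b=L-a=32/5):
  θ_1 = (M₀x²/(2L)+C₁)/EI  [x≤a] with C₁=M₀(3b²-L²)/(6L)=-104/5 = (15·(16/3)²/(2·16)+(-104/5))/200000 = -7/187500 rad
Load 2 — triangular load w₀=-7 kN/m (0→w₀ over full span):
  θ_2 = -w₀(7L⁴-30L²x²+15x⁴)/(360LEI) = -(-7)·(7·16⁴-30·16²·(16/3)²+15·(16/3)⁴)/(360·16·200000) = 5824/3796875 rad
Load 3 — applied couple M₀=12 kN·m at a=32/5 m (b=L-a=48/5):
  θ_3 = (M₀x²/(2L)+C₁)/EI  [x≤a] with C₁=M₀(3b²-L²)/(6L)=64/25 = (12·(16/3)²/(2·16)+(64/25))/200000 = 31/468750 rad
Load 4 — point force P=11 kN at a=32/3 m (b=L-a=16/3):
  θ_4 = -Pb(L²-b²-3x²)/(6LEI)  [x≤a] = -11·(16/3)·(16²-(16/3)²-3·(16/3)²)/(6·16·200000) = -22/50625 rad
Superposition: θ = Σ θ_i = 85667/75937500 rad ≈ 0.001128 rad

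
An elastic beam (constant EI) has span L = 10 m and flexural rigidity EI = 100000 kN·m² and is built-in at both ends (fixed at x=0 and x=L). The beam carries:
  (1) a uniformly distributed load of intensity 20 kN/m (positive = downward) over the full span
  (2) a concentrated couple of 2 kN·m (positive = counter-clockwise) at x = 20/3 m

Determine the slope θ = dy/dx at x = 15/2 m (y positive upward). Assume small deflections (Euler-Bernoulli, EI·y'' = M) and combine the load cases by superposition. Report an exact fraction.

θ(15/2) = 377/240000 rad

Load 1 — uniform load w=20 kN/m over full span:
  θ_1 = -wx(L-x)(L-2x)/(12EI) = -20·(15/2)·(10-(15/2))·(10-2·(15/2))/(12·100000) = 1/640 rad
Load 2 — applied couple M₀=2 kN·m at a=20/3 m (b=L-a=10/3):
  θ_2 = (R_Ax²/2 - M_Ax - M₀(x-a))/EI  [x>a] with R_A=4/15, M_A=2/3 = ((4/15)·(15/2)²/2 - (2/3)·(15/2) - 2·((15/2)-(20/3)))/100000 = 1/120000 rad
Superposition: θ = Σ θ_i = 377/240000 rad ≈ 0.001571 rad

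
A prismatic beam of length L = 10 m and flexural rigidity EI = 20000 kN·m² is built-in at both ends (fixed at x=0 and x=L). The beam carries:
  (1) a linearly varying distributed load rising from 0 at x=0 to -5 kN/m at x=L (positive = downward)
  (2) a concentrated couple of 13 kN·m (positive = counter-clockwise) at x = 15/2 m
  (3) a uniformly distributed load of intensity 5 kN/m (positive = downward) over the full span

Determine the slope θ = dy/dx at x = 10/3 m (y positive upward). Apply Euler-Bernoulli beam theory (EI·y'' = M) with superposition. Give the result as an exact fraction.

Load 1 — triangular load w₀=-5 kN/m (0→w₀ over full span):
  θ_1 = -w₀(2x(L-x)(L-2x)(x+2L)+x²(L-x)²)/(120LEI) = -(-5)·(2·(10/3)·(10-(10/3))·(10-2·(10/3))·((10/3)+2·10)+(10/3)²·(10-(10/3))²)/(120·10·20000) = 1/1215 rad
Load 2 — applied couple M₀=13 kN·m at a=15/2 m (b=L-a=5/2):
  θ_2 = (R_Ax²/2 - M_Ax)/EI  [x≤a] with R_A=117/80, M_A=65/16 = ((117/80)·(10/3)²/2 - (65/16)·(10/3))/20000 = -13/48000 rad
Load 3 — uniform load w=5 kN/m over full span:
  θ_3 = -wx(L-x)(L-2x)/(12EI) = -5·(10/3)·(10-(10/3))·(10-2·(10/3))/(12·20000) = -1/648 rad
Superposition: θ = Σ θ_i = -3853/3888000 rad ≈ -0.000991 rad

θ(10/3) = -3853/3888000 rad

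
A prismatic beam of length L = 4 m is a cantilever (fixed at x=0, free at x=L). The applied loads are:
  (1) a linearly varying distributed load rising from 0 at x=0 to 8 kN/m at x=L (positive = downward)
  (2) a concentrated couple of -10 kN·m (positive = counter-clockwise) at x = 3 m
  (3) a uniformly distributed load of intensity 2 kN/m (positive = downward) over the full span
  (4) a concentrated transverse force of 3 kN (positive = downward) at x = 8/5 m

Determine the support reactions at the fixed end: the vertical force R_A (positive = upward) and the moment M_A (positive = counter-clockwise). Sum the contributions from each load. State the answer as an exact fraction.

R_A = 27 kN, M_A = 1102/15 kN·m

Load 1 — triangular load w₀=8 kN/m (0→w₀ over full span):
  R_A = w₀L/2 = 8·4/2 = 16 kN
  M_A = w₀L²/3 = 8·4²/3 = 128/3 kN·m
Load 2 — applied couple M₀=-10 kN·m at a=3 m (b=L-a=1):
  R_A = 0 kN
  M_A = -M₀ = -(-10) = 10 kN·m
Load 3 — uniform load w=2 kN/m over full span:
  R_A = wL = 2·4 = 8 kN
  M_A = wL²/2 = 2·4²/2 = 16 kN·m
Load 4 — point force P=3 kN at a=8/5 m (b=L-a=12/5):
  R_A = P = 3 kN
  M_A = Pa = 3·(8/5) = 24/5 kN·m
Superposition: R_A = 27 kN, M_A = 1102/15 kN·m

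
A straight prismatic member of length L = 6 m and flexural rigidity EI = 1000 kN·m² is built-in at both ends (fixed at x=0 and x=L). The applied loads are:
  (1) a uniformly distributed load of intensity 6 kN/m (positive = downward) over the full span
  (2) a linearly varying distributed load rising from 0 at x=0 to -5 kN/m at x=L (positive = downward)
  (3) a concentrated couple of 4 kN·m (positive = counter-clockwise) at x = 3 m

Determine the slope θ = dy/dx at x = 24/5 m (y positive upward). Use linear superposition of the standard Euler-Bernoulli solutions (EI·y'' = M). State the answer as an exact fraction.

Load 1 — uniform load w=6 kN/m over full span:
  θ_1 = -wx(L-x)(L-2x)/(12EI) = -6·(24/5)·(6-(24/5))·(6-2·(24/5))/(12·1000) = 162/15625 rad
Load 2 — triangular load w₀=-5 kN/m (0→w₀ over full span):
  θ_2 = -w₀(2x(L-x)(L-2x)(x+2L)+x²(L-x)²)/(120LEI) = -(-5)·(2·(24/5)·(6-(24/5))·(6-2·(24/5))·((24/5)+2·6)+(24/5)²·(6-(24/5))²)/(120·6·1000) = -72/15625 rad
Load 3 — applied couple M₀=4 kN·m at a=3 m (b=L-a=3):
  θ_3 = (R_Ax²/2 - M_Ax - M₀(x-a))/EI  [x>a] with R_A=1, M_A=1 = (1·(24/5)²/2 - 1·(24/5) - 4·((24/5)-3))/1000 = -3/6250 rad
Superposition: θ = Σ θ_i = 33/6250 rad ≈ 0.005280 rad

θ(24/5) = 33/6250 rad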